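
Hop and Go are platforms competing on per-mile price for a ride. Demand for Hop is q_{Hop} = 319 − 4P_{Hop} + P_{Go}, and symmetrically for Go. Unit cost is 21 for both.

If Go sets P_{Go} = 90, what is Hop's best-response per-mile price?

Hop's profit: π = (P_{Hop} − 21)(319 − 4P_{Hop} + P_{Go}).
∂π/∂P_{Hop} = 403 − 8P_{Hop} + P_{Go} = 0 ⇒ P_{Hop} = 50.375 + 0.125P_{Go}.
At P_{Go} = 90: P_{Hop} = 50.375 + 0.125·90 = 61.625.

61.625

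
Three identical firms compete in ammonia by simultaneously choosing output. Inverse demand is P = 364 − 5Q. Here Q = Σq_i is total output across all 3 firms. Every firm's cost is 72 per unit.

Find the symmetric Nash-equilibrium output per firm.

A representative firm's profit is π_i = q_i(364 − 5Q) − 72q_i, with Q = q_i + Σ_{j≠i} q_j.
First-order condition: 292 − 10q_i − 5Σ_{j≠i} q_j = 0.
Imposing symmetry (q_j = q for all j) turns Σ_{j≠i} q_j into 2q, so 292 = 20q and q = 14.6.

14.6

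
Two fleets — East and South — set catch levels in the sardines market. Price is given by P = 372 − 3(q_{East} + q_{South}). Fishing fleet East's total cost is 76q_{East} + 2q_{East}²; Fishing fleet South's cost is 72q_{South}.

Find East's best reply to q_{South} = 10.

26.6

Fishing fleet East's profit: π = q_{East}(372 − 3(q_{East} + q_{South})) − 76q_{East} − 2q_{East}².
∂π/∂q_{East} = 296 − 10q_{East} − 3q_{South} = 0, so q_{East} = 29.6 − 0.3q_{South}.
At q_{South} = 10: q_{East} = 29.6 − 0.3·10 = 26.6.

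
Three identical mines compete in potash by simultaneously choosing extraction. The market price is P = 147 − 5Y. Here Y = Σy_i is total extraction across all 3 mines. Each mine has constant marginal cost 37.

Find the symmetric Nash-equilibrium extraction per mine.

5.5

A representative mine's profit is π_i = y_i(147 − 5Y) − 37y_i, with Y = y_i + Σ_{j≠i} y_j.
First-order condition: 110 − 10y_i − 5Σ_{j≠i} y_j = 0.
With identical mines, set every y_j = y: then 110 − 10y − 10y = 0, i.e. y = 110/20 = 5.5.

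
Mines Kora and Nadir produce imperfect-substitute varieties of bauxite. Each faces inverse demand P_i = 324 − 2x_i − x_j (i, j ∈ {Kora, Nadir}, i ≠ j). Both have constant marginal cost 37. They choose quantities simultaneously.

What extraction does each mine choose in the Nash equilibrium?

Mine Kora's profit: π = x_{Kora}(324 − 2x_{Kora} − x_{Nadir}) − 37x_{Kora}.
∂π/∂x_{Kora} = 287 − 4x_{Kora} − x_{Nadir} = 0 ⇒ x_{Kora} = 71.75 − 0.25x_{Nadir}.
Setting x_{Kora} = x_{Nadir} in the reaction function: x_{Kora} = 71.75 − 0.25x_{Kora}, so x_{Kora} = 71.75 / 1.25 = 57.4.

57.4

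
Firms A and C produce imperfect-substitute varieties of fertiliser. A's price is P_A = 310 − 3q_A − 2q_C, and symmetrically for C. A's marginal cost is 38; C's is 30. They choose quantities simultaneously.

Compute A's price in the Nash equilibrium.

138.5

Firm A's profit: π = q_A(310 − 3q_A − 2q_C) − 38q_A.
∂π/∂q_A = 272 − 6q_A − 2q_C = 0 ⇒ q_A = 136/3 − (1/3)q_C.
Similarly q_C = 140/3 − (1/3)q_A.
Solving the two reaction functions simultaneously: (1 − (−1/3)(−1/3))q_A = 136/3 − (1/3)·(140/3), so (8/9)q_A = 268/9 and q_A = 33.5.
Then q_C = 140/3 − (1/3)·33.5 = 35.5.
P_A = 310 − 3·33.5 − 2·35.5 = 138.5.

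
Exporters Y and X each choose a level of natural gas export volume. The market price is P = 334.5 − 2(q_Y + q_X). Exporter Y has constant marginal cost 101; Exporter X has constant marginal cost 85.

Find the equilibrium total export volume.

Exporter Y's profit: π = q_Y(334.5 − 2(q_Y + q_X)) − 101q_Y.
∂π/∂q_Y = 233.5 − 4q_Y − 2q_X = 0, so q_Y = 58.375 − 0.5q_X.
By the same steps for X: q_X = 62.375 − 0.5q_Y.
Plugging q_X into Y's best response: q_Y = 58.375 − 0.5(62.375 − 0.5q_Y) ⇒ 0.75q_Y = 27.1875, so q_Y = 36.25.
Then q_X = 62.375 − 0.5·36.25 = 44.25.
Total export volume: 36.25 + 44.25 = 80.5.

80.5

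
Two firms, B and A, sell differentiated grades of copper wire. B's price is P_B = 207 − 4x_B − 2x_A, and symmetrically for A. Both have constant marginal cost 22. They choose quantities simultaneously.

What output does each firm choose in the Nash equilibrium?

Firm B's profit: π = x_B(207 − 4x_B − 2x_A) − 22x_B.
∂π/∂x_B = 185 − 8x_B − 2x_A = 0 ⇒ x_B = 23.125 − 0.25x_A.
By symmetry x_A = x_B; substituting into the reaction function, 1.25x_B = 23.125 and x_B = 18.5.

18.5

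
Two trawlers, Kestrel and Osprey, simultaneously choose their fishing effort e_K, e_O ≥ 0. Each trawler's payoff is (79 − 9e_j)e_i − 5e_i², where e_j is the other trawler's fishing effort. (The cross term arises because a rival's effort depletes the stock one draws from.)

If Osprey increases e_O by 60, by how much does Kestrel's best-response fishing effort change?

Kestrel's payoff is (79 − 9e_O)e_K − 5e_K².
∂π/∂e_K = 79 − 9e_O − 10e_K = 0, so e_K = 7.9 − 0.9e_O.
The reaction-function slope is −0.9, so a 60-unit rise in e_O moves e_K by −0.9 × 60 = −54. Kestrel's best response falls — the actions are strategic substitutes.

-54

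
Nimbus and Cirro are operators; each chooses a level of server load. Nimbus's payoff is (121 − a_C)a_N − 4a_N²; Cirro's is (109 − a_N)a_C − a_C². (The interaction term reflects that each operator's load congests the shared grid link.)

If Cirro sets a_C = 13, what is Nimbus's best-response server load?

13.5

Expanding Nimbus's payoff: 121a_N − a_Ca_N − 4a_N².
∂π/∂a_N = 121 − a_C − 8a_N = 0, so a_N = 15.125 − 0.125a_C.
At a_C = 13: a_N = 15.125 − 0.125·13 = 13.5.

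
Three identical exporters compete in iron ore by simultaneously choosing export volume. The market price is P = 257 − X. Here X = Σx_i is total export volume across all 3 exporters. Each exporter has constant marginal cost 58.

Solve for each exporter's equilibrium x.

49.75

A representative exporter's profit is π_i = x_i(257 − X) − 58x_i, with X = x_i + Σ_{j≠i} x_j.
First-order condition: 199 − 2x_i − Σ_{j≠i} x_j = 0.
With identical exporters, set every x_j = x: then 199 − 2x − 2x = 0, i.e. x = 199/4 = 49.75.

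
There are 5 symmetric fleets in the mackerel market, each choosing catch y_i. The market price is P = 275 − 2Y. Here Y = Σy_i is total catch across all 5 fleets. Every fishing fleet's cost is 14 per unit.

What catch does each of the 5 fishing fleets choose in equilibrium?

A representative fishing fleet's profit is π_i = y_i(275 − 2Y) − 14y_i, with Y = y_i + Σ_{j≠i} y_j.
First-order condition: 261 − 4y_i − 2Σ_{j≠i} y_j = 0.
In a symmetric equilibrium every fishing fleet chooses the same y, so Σ_{j≠i} y_j = 4y. The condition becomes 261 − 12y = 0, giving y = 261/12 = 21.75.

21.75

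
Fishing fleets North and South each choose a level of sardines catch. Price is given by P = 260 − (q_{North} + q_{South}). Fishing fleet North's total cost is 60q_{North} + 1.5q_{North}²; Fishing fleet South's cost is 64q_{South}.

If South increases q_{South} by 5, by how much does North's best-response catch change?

Fishing fleet North's profit: π = q_{North}(260 − (q_{North} + q_{South})) − 60q_{North} − 1.5q_{North}².
∂π/∂q_{North} = 200 − 5q_{North} − q_{South} = 0, so q_{North} = 40 − 0.2q_{South}.
The reaction-function slope is −0.2, so a 5-unit rise in q_{South} moves q_{North} by −0.2 × 5 = −1. North's best response falls — the actions are strategic substitutes.

-1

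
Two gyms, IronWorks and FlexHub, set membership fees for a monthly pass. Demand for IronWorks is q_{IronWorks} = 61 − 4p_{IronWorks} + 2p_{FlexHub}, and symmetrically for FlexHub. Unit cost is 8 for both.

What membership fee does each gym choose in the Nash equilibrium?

15.5

IronWorks's profit: π = (p_{IronWorks} − 8)(61 − 4p_{IronWorks} + 2p_{FlexHub}).
∂π/∂p_{IronWorks} = 93 − 8p_{IronWorks} + 2p_{FlexHub} = 0 ⇒ p_{IronWorks} = 11.625 + 0.25p_{FlexHub}.
The game is symmetric, so in equilibrium p_{FlexHub} = p_{IronWorks}: the reaction function gives 0.75p_{IronWorks} = 11.625, hence p_{IronWorks} = 15.5.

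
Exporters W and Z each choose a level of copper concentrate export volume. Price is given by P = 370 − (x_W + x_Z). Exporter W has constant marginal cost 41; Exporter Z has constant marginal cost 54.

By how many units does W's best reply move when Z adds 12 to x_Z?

-6

Exporter W's profit: π = x_W(370 − (x_W + x_Z)) − 41x_W.
∂π/∂x_W = 329 − 2x_W − x_Z = 0, so x_W = 164.5 − 0.5x_Z.
The reaction-function slope is −0.5, so a 12-unit rise in x_Z moves x_W by −0.5 × 12 = −6. W's best response falls — the actions are strategic substitutes.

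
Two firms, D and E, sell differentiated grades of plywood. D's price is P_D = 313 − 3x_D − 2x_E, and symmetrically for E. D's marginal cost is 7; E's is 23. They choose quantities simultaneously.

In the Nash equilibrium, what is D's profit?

4621.6875

Firm D's profit: π = x_D(313 − 3x_D − 2x_E) − 7x_D.
∂π/∂x_D = 306 − 6x_D − 2x_E = 0 ⇒ x_D = 51 − (1/3)x_E.
Similarly x_E = 145/3 − (1/3)x_D.
Solving the two reaction functions simultaneously: (1 − (−1/3)(−1/3))x_D = 51 − (1/3)·(145/3), so (8/9)x_D = 314/9 and x_D = 39.25.
Then x_E = 145/3 − (1/3)·39.25 = 35.25.
P_D = 313 − 3·39.25 − 2·35.25 = 124.75.
Profit = (124.75 − 7)·39.25 = 4621.6875.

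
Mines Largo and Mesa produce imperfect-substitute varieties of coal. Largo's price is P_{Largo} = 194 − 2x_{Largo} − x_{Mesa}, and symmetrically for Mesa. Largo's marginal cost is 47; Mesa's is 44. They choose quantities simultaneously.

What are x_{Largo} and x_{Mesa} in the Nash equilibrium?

29.2, 30.2

Mine Largo's profit: π = x_{Largo}(194 − 2x_{Largo} − x_{Mesa}) − 47x_{Largo}.
∂π/∂x_{Largo} = 147 − 4x_{Largo} − x_{Mesa} = 0 ⇒ x_{Largo} = 36.75 − 0.25x_{Mesa}.
Similarly x_{Mesa} = 37.5 − 0.25x_{Largo}.
Plugging x_{Mesa} into Largo's best response: x_{Largo} = 36.75 − 0.25(37.5 − 0.25x_{Largo}) ⇒ 0.9375x_{Largo} = 27.375, so x_{Largo} = 29.2.
Then x_{Mesa} = 37.5 − 0.25·29.2 = 30.2.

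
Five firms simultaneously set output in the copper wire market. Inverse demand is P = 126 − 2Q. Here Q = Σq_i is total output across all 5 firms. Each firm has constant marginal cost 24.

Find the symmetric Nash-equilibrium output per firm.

A representative firm's profit is π_i = q_i(126 − 2Q) − 24q_i, with Q = q_i + Σ_{j≠i} q_j.
First-order condition: 102 − 4q_i − 2Σ_{j≠i} q_j = 0.
With identical firms, set every q_j = q: then 102 − 4q − 8q = 0, i.e. q = 102/12 = 8.5.

8.5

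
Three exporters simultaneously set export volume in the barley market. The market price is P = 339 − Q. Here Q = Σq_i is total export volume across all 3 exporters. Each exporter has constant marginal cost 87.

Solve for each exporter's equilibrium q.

63

A representative exporter's profit is π_i = q_i(339 − Q) − 87q_i, with Q = q_i + Σ_{j≠i} q_j.
First-order condition: 252 − 2q_i − Σ_{j≠i} q_j = 0.
Imposing symmetry (q_j = q for all j) turns Σ_{j≠i} q_j into 2q, so 252 = 4q and q = 63.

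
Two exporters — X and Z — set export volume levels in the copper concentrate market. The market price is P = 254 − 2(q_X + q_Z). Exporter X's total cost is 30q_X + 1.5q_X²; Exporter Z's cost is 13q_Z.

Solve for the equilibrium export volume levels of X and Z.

Exporter X's profit: π = q_X(254 − 2(q_X + q_Z)) − 30q_X − 1.5q_X².
∂π/∂q_X = 224 − 7q_X − 2q_Z = 0, so q_X = 32 − (2/7)q_Z.
For Z: ∂π/∂q_Z = 241 − 4q_Z − 2q_X = 0 ⇒ q_Z = 60.25 − 0.5q_X.
Solving the two reaction functions simultaneously: (1 − (−2/7)(−0.5))q_X = 32 − (2/7)·60.25, so (6/7)q_X = 207/14 and q_X = 17.25.
Then q_Z = 60.25 − 0.5·17.25 = 51.625.

17.25, 51.625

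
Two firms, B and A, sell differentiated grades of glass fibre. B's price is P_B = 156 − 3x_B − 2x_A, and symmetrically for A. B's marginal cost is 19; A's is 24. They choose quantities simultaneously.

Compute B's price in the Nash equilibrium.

Firm B's profit: π = x_B(156 − 3x_B − 2x_A) − 19x_B.
∂π/∂x_B = 137 − 6x_B − 2x_A = 0 ⇒ x_B = 137/6 − (1/3)x_A.
Similarly x_A = 22 − (1/3)x_B.
Solving the two reaction functions simultaneously: (1 − (−1/3)(−1/3))x_B = 137/6 − (1/3)·22, so (8/9)x_B = 15.5 and x_B = 17.4375.
Then x_A = 22 − (1/3)·17.4375 = 16.1875.
P_B = 156 − 3·17.4375 − 2·16.1875 = 71.3125.

71.3125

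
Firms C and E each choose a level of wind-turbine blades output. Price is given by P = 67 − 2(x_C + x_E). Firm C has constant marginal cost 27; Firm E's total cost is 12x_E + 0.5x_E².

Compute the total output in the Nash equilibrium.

Firm C's profit: π = x_C(67 − 2(x_C + x_E)) − 27x_C.
∂π/∂x_C = 40 − 4x_C − 2x_E = 0, so x_C = 10 − 0.5x_E.
For E: ∂π/∂x_E = 55 − 5x_E − 2x_C = 0 ⇒ x_E = 11 − 0.4x_C.
Plugging x_E into C's best response: x_C = 10 − 0.5(11 − 0.4x_C) ⇒ 0.8x_C = 4.5, so x_C = 5.625.
Then x_E = 11 − 0.4·5.625 = 8.75.
Total output: 5.625 + 8.75 = 14.375.

14.375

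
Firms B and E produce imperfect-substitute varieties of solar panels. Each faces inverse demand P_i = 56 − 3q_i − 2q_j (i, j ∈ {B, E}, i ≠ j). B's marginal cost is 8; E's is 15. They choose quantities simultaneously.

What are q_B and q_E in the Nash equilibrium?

6.4375, 4.6875

Firm B's profit: π = q_B(56 − 3q_B − 2q_E) − 8q_B.
∂π/∂q_B = 48 − 6q_B − 2q_E = 0 ⇒ q_B = 8 − (1/3)q_E.
Similarly q_E = 41/6 − (1/3)q_B.
Substituting the second reaction function into the first: q_B = 8 − (1/3)(41/6 − (1/3)q_B), which gives (8/9)q_B = 103/18 ⇒ q_B = 6.4375.
Then q_E = 41/6 − (1/3)·6.4375 = 4.6875.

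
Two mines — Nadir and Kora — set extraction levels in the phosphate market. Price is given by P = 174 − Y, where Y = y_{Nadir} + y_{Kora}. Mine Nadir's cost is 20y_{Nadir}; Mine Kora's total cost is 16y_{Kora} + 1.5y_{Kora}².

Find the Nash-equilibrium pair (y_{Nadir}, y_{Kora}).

68, 18

Mine Nadir's profit: π = y_{Nadir}(174 − (y_{Nadir} + y_{Kora})) − 20y_{Nadir}.
∂π/∂y_{Nadir} = 154 − 2y_{Nadir} − y_{Kora} = 0, so y_{Nadir} = 77 − 0.5y_{Kora}.
For Kora: ∂π/∂y_{Kora} = 158 − 5y_{Kora} − y_{Nadir} = 0 ⇒ y_{Kora} = 31.6 − 0.2y_{Nadir}.
Plugging y_{Kora} into Nadir's best response: y_{Nadir} = 77 − 0.5(31.6 − 0.2y_{Nadir}) ⇒ 0.9y_{Nadir} = 61.2, so y_{Nadir} = 68.
Then y_{Kora} = 31.6 − 0.2·68 = 18.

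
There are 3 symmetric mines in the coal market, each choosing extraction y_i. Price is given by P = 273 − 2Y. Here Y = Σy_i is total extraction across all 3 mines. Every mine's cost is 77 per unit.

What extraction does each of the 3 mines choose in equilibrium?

24.5

A representative mine's profit is π_i = y_i(273 − 2Y) − 77y_i, with Y = y_i + Σ_{j≠i} y_j.
First-order condition: 196 − 4y_i − 2Σ_{j≠i} y_j = 0.
With identical mines, set every y_j = y: then 196 − 4y − 4y = 0, i.e. y = 196/8 = 24.5.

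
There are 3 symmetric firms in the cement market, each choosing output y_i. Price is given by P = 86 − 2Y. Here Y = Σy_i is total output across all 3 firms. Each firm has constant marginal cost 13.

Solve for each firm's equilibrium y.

9.125

A representative firm's profit is π_i = y_i(86 − 2Y) − 13y_i, with Y = y_i + Σ_{j≠i} y_j.
First-order condition: 73 − 4y_i − 2Σ_{j≠i} y_j = 0.
With identical firms, set every y_j = y: then 73 − 4y − 4y = 0, i.e. y = 73/8 = 9.125.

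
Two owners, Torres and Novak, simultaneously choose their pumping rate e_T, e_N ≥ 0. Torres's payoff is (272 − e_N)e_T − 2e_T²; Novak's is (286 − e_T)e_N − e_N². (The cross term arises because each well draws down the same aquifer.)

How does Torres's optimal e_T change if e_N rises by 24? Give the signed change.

-6

Expanding Torres's payoff: 272e_T − e_Ne_T − 2e_T².
∂π/∂e_T = 272 − e_N − 4e_T = 0, so e_T = 68 − 0.25e_N.
The reaction-function slope is −0.25, so a 24-unit rise in e_N moves e_T by −0.25 × 24 = −6. Torres's best response falls — the actions are strategic substitutes.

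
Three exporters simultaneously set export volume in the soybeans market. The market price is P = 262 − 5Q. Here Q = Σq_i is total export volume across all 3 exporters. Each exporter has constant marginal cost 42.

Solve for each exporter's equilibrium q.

11

A representative exporter's profit is π_i = q_i(262 − 5Q) − 42q_i, with Q = q_i + Σ_{j≠i} q_j.
First-order condition: 220 − 10q_i − 5Σ_{j≠i} q_j = 0.
Imposing symmetry (q_j = q for all j) turns Σ_{j≠i} q_j into 2q, so 220 = 20q and q = 11.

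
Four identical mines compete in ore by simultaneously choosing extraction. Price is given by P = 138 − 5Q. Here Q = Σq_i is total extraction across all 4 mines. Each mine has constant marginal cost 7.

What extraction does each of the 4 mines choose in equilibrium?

A representative mine's profit is π_i = q_i(138 − 5Q) − 7q_i, with Q = q_i + Σ_{j≠i} q_j.
First-order condition: 131 − 10q_i − 5Σ_{j≠i} q_j = 0.
With identical mines, set every q_j = q: then 131 − 10q − 15q = 0, i.e. q = 131/25 = 5.24.

5.24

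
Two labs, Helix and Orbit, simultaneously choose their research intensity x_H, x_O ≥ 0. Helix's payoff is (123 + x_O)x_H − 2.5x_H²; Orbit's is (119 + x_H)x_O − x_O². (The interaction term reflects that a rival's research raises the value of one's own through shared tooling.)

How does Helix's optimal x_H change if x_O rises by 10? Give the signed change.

Expanding Helix's payoff: 123x_H + x_Ox_H − 2.5x_H².
∂π/∂x_H = 123 + x_O − 5x_H = 0, so x_H = 24.6 + 0.2x_O.
The reaction-function slope is 0.2, so a 10-unit rise in x_O moves x_H by 0.2 × 10 = 2. Helix's best response rises — the actions are strategic complements.

2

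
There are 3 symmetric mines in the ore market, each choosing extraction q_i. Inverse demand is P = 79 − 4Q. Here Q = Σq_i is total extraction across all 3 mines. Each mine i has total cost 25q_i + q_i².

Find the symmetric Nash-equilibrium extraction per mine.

A representative mine's profit is π_i = q_i(79 − 4Q) − 25q_i − q_i², with Q = q_i + Σ_{j≠i} q_j.
First-order condition: 54 − 10q_i − 4Σ_{j≠i} q_j = 0.
With identical mines, set every q_j = q: then 54 − 10q − 8q = 0, i.e. q = 54/18 = 3.

3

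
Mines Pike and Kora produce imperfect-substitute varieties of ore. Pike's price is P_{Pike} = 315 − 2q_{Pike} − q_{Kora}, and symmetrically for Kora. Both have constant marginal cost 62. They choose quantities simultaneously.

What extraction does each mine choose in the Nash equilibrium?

Mine Pike's profit: π = q_{Pike}(315 − 2q_{Pike} − q_{Kora}) − 62q_{Pike}.
∂π/∂q_{Pike} = 253 − 4q_{Pike} − q_{Kora} = 0 ⇒ q_{Pike} = 63.25 − 0.25q_{Kora}.
By symmetry q_{Kora} = q_{Pike}; substituting into the reaction function, 1.25q_{Pike} = 63.25 and q_{Pike} = 50.6.

50.6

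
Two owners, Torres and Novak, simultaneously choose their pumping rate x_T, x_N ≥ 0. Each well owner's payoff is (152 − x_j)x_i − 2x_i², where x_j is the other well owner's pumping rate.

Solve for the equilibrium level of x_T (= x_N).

Torres's payoff is (152 − x_N)x_T − 2x_T².
∂π/∂x_T = 152 − x_N − 4x_T = 0, so x_T = 38 − 0.25x_N.
Setting x_T = x_N in the reaction function: x_T = 38 − 0.25x_T, so x_T = 38 / 1.25 = 30.4.

30.4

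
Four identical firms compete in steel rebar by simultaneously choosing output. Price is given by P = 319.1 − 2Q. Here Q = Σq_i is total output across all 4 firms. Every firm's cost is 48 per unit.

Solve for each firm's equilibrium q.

27.11

A representative firm's profit is π_i = q_i(319.1 − 2Q) − 48q_i, with Q = q_i + Σ_{j≠i} q_j.
First-order condition: 271.1 − 4q_i − 2Σ_{j≠i} q_j = 0.
With identical firms, set every q_j = q: then 271.1 − 4q − 6q = 0, i.e. q = 271.1/10 = 27.11.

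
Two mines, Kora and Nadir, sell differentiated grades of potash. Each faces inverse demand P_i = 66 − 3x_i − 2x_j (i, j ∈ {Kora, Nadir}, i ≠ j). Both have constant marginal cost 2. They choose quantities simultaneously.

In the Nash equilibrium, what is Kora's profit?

192

Mine Kora's profit: π = x_{Kora}(66 − 3x_{Kora} − 2x_{Nadir}) − 2x_{Kora}.
∂π/∂x_{Kora} = 64 − 6x_{Kora} − 2x_{Nadir} = 0 ⇒ x_{Kora} = 32/3 − (1/3)x_{Nadir}.
Setting x_{Kora} = x_{Nadir} in the reaction function: x_{Kora} = 32/3 − (1/3)x_{Kora}, so x_{Kora} = (32/3) / (4/3) = 8.
P_{Kora} = 66 − 3·8 − 2·8 = 26.
Profit = (26 − 2)·8 = 192.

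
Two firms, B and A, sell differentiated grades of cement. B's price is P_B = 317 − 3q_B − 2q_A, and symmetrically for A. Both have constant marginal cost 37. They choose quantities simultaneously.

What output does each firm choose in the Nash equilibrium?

Firm B's profit: π = q_B(317 − 3q_B − 2q_A) − 37q_B.
∂π/∂q_B = 280 − 6q_B − 2q_A = 0 ⇒ q_B = 140/3 − (1/3)q_A.
By symmetry q_A = q_B; substituting into the reaction function, (4/3)q_B = 140/3 and q_B = 35.

35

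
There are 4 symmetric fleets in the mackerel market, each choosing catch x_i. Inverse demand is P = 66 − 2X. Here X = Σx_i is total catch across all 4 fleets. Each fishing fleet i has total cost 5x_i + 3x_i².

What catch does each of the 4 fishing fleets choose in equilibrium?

A representative fishing fleet's profit is π_i = x_i(66 − 2X) − 5x_i − 3x_i², with X = x_i + Σ_{j≠i} x_j.
First-order condition: 61 − 10x_i − 2Σ_{j≠i} x_j = 0.
In a symmetric equilibrium every fishing fleet chooses the same x, so Σ_{j≠i} x_j = 3x. The condition becomes 61 − 16x = 0, giving x = 61/16 = 3.8125.

3.8125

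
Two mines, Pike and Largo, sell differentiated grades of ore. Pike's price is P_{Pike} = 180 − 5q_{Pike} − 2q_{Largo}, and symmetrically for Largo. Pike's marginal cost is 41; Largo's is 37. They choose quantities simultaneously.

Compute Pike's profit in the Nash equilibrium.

Mine Pike's profit: π = q_{Pike}(180 − 5q_{Pike} − 2q_{Largo}) − 41q_{Pike}.
∂π/∂q_{Pike} = 139 − 10q_{Pike} − 2q_{Largo} = 0 ⇒ q_{Pike} = 13.9 − 0.2q_{Largo}.
Similarly q_{Largo} = 14.3 − 0.2q_{Pike}.
Substituting the second reaction function into the first: q_{Pike} = 13.9 − 0.2(14.3 − 0.2q_{Pike}), which gives 0.96q_{Pike} = 11.04 ⇒ q_{Pike} = 11.5.
Then q_{Largo} = 14.3 − 0.2·11.5 = 12.
P_{Pike} = 180 − 5·11.5 − 2·12 = 98.5.
Profit = (98.5 − 41)·11.5 = 661.25.

661.25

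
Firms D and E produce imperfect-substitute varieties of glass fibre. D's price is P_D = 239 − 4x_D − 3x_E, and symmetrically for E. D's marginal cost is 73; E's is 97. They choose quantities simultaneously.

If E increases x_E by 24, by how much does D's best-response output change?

Firm D's profit: π = x_D(239 − 4x_D − 3x_E) − 73x_D.
∂π/∂x_D = 166 − 8x_D − 3x_E = 0 ⇒ x_D = 20.75 − 0.375x_E.
The reaction-function slope is −0.375, so a 24-unit rise in x_E moves x_D by −0.375 × 24 = −9. D's best response falls — the actions are strategic substitutes.

-9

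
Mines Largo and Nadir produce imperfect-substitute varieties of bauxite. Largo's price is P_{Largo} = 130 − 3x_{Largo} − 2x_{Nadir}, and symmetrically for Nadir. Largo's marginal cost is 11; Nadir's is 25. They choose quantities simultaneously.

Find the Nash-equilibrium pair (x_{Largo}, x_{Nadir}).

Mine Largo's profit: π = x_{Largo}(130 − 3x_{Largo} − 2x_{Nadir}) − 11x_{Largo}.
∂π/∂x_{Largo} = 119 − 6x_{Largo} − 2x_{Nadir} = 0 ⇒ x_{Largo} = 119/6 − (1/3)x_{Nadir}.
Similarly x_{Nadir} = 17.5 − (1/3)x_{Largo}.
Plugging x_{Nadir} into Largo's best response: x_{Largo} = 119/6 − (1/3)(17.5 − (1/3)x_{Largo}) ⇒ (8/9)x_{Largo} = 14, so x_{Largo} = 15.75.
Then x_{Nadir} = 17.5 − (1/3)·15.75 = 12.25.

15.75, 12.25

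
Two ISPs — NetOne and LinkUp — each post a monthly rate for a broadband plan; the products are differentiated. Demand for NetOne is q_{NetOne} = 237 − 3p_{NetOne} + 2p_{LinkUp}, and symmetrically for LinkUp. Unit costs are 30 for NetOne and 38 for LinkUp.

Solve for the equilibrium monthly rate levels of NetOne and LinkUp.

NetOne's profit: π = (p_{NetOne} − 30)(237 − 3p_{NetOne} + 2p_{LinkUp}).
∂π/∂p_{NetOne} = 327 − 6p_{NetOne} + 2p_{LinkUp} = 0 ⇒ p_{NetOne} = 54.5 + (1/3)p_{LinkUp}.
Similarly p_{LinkUp} = 58.5 + (1/3)p_{NetOne}.
Substituting the second reaction function into the first: p_{NetOne} = 54.5 + (1/3)(58.5 + (1/3)p_{NetOne}), which gives (8/9)p_{NetOne} = 74 ⇒ p_{NetOne} = 83.25.
Then p_{LinkUp} = 58.5 + (1/3)·83.25 = 86.25.

83.25, 86.25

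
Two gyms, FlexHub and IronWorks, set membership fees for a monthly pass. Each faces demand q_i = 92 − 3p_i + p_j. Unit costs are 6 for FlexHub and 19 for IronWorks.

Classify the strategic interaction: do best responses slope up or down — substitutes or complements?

FlexHub's profit: π = (p_{FlexHub} − 6)(92 − 3p_{FlexHub} + p_{IronWorks}).
∂π/∂p_{FlexHub} = 110 − 6p_{FlexHub} + p_{IronWorks} = 0 ⇒ p_{FlexHub} = 55/3 + (1/6)p_{IronWorks}.
The best-response slope dp_{FlexHub}/dp_{IronWorks} = 1/6 > 0: the reaction function is upward-sloping, so the choices are strategic complements.

strategic complements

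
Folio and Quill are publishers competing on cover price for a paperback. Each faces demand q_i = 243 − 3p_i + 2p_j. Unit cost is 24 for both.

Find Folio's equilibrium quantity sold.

Folio's profit: π = (p_{Folio} − 24)(243 − 3p_{Folio} + 2p_{Quill}).
∂π/∂p_{Folio} = 315 − 6p_{Folio} + 2p_{Quill} = 0 ⇒ p_{Folio} = 52.5 + (1/3)p_{Quill}.
Setting p_{Folio} = p_{Quill} in the reaction function: p_{Folio} = 52.5 + (1/3)p_{Folio}, so p_{Folio} = 52.5 / (2/3) = 78.75.
q_{Folio} = 243 − 3·78.75 + 2·78.75 = 164.25.

164.25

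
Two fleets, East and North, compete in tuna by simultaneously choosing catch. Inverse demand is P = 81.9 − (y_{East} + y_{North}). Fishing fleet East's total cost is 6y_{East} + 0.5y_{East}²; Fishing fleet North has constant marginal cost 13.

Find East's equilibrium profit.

Fishing fleet East's profit: π = y_{East}(81.9 − (y_{East} + y_{North})) − 6y_{East} − 0.5y_{East}².
∂π/∂y_{East} = 75.9 − 3y_{East} − y_{North} = 0, so y_{East} = 25.3 − (1/3)y_{North}.
For North: ∂π/∂y_{North} = 68.9 − 2y_{North} − y_{East} = 0 ⇒ y_{North} = 34.45 − 0.5y_{East}.
Substituting the second reaction function into the first: y_{East} = 25.3 − (1/3)(34.45 − 0.5y_{East}), which gives (5/6)y_{East} = 829/60 ⇒ y_{East} = 16.58.
Then y_{North} = 34.45 − 0.5·16.58 = 26.16.
Price P = 81.9 − 42.74 = 39.16.
East's profit: (39.16 − 6)·16.58 − 0.5(16.58)² = 412.3446.

412.3446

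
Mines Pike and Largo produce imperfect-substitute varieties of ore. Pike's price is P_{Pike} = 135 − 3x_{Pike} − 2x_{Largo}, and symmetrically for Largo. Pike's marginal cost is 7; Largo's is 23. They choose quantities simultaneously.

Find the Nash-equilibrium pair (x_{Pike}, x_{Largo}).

Mine Pike's profit: π = x_{Pike}(135 − 3x_{Pike} − 2x_{Largo}) − 7x_{Pike}.
∂π/∂x_{Pike} = 128 − 6x_{Pike} − 2x_{Largo} = 0 ⇒ x_{Pike} = 64/3 − (1/3)x_{Largo}.
Similarly x_{Largo} = 56/3 − (1/3)x_{Pike}.
Substituting the second reaction function into the first: x_{Pike} = 64/3 − (1/3)(56/3 − (1/3)x_{Pike}), which gives (8/9)x_{Pike} = 136/9 ⇒ x_{Pike} = 17.
Then x_{Largo} = 56/3 − (1/3)·17 = 13.

17, 13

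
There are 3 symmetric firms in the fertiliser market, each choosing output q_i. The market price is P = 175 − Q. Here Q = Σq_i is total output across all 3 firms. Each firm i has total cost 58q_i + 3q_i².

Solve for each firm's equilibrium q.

A representative firm's profit is π_i = q_i(175 − Q) − 58q_i − 3q_i², with Q = q_i + Σ_{j≠i} q_j.
First-order condition: 117 − 8q_i − Σ_{j≠i} q_j = 0.
Imposing symmetry (q_j = q for all j) turns Σ_{j≠i} q_j into 2q, so 117 = 10q and q = 11.7.

11.7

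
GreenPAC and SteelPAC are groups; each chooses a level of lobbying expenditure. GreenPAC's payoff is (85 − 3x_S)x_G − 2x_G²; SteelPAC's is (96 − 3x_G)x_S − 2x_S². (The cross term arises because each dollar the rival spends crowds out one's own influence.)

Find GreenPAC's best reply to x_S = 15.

Expanding GreenPAC's payoff: 85x_G − 3x_Sx_G − 2x_G².
∂π/∂x_G = 85 − 3x_S − 4x_G = 0, so x_G = 21.25 − 0.75x_S.
At x_S = 15: x_G = 21.25 − 0.75·15 = 10.

10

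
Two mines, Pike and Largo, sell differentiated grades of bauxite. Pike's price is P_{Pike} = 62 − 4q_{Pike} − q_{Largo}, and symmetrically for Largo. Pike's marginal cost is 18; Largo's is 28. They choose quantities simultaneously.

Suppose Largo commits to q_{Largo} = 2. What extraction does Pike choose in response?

Mine Pike's profit: π = q_{Pike}(62 − 4q_{Pike} − q_{Largo}) − 18q_{Pike}.
∂π/∂q_{Pike} = 44 − 8q_{Pike} − q_{Largo} = 0 ⇒ q_{Pike} = 5.5 − 0.125q_{Largo}.
At q_{Largo} = 2: q_{Pike} = 5.5 − 0.125·2 = 5.25.

5.25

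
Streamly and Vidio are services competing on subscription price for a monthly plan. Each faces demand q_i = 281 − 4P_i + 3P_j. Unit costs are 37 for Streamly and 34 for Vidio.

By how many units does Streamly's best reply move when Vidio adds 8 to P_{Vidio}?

Streamly's profit: π = (P_{Streamly} − 37)(281 − 4P_{Streamly} + 3P_{Vidio}).
∂π/∂P_{Streamly} = 429 − 8P_{Streamly} + 3P_{Vidio} = 0 ⇒ P_{Streamly} = 53.625 + 0.375P_{Vidio}.
The reaction-function slope is 0.375, so an 8-unit rise in P_{Vidio} moves P_{Streamly} by 0.375 × 8 = 3. Streamly's best response rises — the actions are strategic complements.

3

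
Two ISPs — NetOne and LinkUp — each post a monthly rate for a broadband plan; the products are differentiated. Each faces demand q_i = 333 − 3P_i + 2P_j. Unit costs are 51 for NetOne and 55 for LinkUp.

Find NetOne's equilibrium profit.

NetOne's profit: π = (P_{NetOne} − 51)(333 − 3P_{NetOne} + 2P_{LinkUp}).
∂π/∂P_{NetOne} = 486 − 6P_{NetOne} + 2P_{LinkUp} = 0 ⇒ P_{NetOne} = 81 + (1/3)P_{LinkUp}.
Similarly P_{LinkUp} = 83 + (1/3)P_{NetOne}.
Substituting the second reaction function into the first: P_{NetOne} = 81 + (1/3)(83 + (1/3)P_{NetOne}), which gives (8/9)P_{NetOne} = 326/3 ⇒ P_{NetOne} = 122.25.
Then P_{LinkUp} = 83 + (1/3)·122.25 = 123.75.
q_{NetOne} = 333 − 3·122.25 + 2·123.75 = 213.75.
Profit = (122.25 − 51)·213.75 = 15229.6875.

15229.6875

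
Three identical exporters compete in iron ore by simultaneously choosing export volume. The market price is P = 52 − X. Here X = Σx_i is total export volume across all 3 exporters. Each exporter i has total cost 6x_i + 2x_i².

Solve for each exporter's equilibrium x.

5.75

A representative exporter's profit is π_i = x_i(52 − X) − 6x_i − 2x_i², with X = x_i + Σ_{j≠i} x_j.
First-order condition: 46 − 6x_i − Σ_{j≠i} x_j = 0.
With identical exporters, set every x_j = x: then 46 − 6x − 2x = 0, i.e. x = 46/8 = 5.75.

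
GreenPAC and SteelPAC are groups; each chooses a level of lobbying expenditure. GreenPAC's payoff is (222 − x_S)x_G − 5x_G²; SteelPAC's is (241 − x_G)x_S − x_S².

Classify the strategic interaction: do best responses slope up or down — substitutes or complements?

Expanding GreenPAC's payoff: 222x_G − x_Sx_G − 5x_G².
∂π/∂x_G = 222 − x_S − 10x_G = 0, so x_G = 22.2 − 0.1x_S.
The best-response slope dx_G/dx_S = −0.1 < 0: the reaction function is downward-sloping, so the choices are strategic substitutes.

strategic substitutes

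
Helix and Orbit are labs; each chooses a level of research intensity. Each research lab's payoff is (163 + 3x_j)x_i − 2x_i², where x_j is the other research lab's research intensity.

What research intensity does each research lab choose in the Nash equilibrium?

Helix's payoff is (163 + 3x_O)x_H − 2x_H².
∂π/∂x_H = 163 + 3x_O − 4x_H = 0, so x_H = 40.75 + 0.75x_O.
By symmetry x_O = x_H; substituting into the reaction function, 0.25x_H = 40.75 and x_H = 163.

163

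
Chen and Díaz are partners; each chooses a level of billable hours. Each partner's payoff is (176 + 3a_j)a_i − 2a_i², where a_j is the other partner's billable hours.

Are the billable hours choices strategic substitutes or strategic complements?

strategic complements

Chen's payoff is (176 + 3a_D)a_C − 2a_C².
∂π/∂a_C = 176 + 3a_D − 4a_C = 0, so a_C = 44 + 0.75a_D.
The best-response slope da_C/da_D = 0.75 > 0: the reaction function is upward-sloping, so the choices are strategic complements.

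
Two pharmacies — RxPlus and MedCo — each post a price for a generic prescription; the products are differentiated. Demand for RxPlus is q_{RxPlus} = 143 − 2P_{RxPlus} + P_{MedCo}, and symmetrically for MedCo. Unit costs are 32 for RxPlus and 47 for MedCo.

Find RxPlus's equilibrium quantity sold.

78

RxPlus's profit: π = (P_{RxPlus} − 32)(143 − 2P_{RxPlus} + P_{MedCo}).
∂π/∂P_{RxPlus} = 207 − 4P_{RxPlus} + P_{MedCo} = 0 ⇒ P_{RxPlus} = 51.75 + 0.25P_{MedCo}.
Similarly P_{MedCo} = 59.25 + 0.25P_{RxPlus}.
Substituting the second reaction function into the first: P_{RxPlus} = 51.75 + 0.25(59.25 + 0.25P_{RxPlus}), which gives 0.9375P_{RxPlus} = 66.5625 ⇒ P_{RxPlus} = 71.
Then P_{MedCo} = 59.25 + 0.25·71 = 77.
q_{RxPlus} = 143 − 2·71 + 77 = 78.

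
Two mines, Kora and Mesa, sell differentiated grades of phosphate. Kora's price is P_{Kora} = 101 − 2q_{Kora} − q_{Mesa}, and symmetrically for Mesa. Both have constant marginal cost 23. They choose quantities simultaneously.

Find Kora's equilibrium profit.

Mine Kora's profit: π = q_{Kora}(101 − 2q_{Kora} − q_{Mesa}) − 23q_{Kora}.
∂π/∂q_{Kora} = 78 − 4q_{Kora} − q_{Mesa} = 0 ⇒ q_{Kora} = 19.5 − 0.25q_{Mesa}.
By symmetry q_{Mesa} = q_{Kora}; substituting into the reaction function, 1.25q_{Kora} = 19.5 and q_{Kora} = 15.6.
P_{Kora} = 101 − 2·15.6 − 15.6 = 54.2.
Profit = (54.2 − 23)·15.6 = 486.72.

486.72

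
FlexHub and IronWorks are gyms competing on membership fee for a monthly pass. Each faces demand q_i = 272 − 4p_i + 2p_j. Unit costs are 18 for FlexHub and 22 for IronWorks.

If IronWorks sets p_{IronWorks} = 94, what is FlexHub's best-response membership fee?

66.5

FlexHub's profit: π = (p_{FlexHub} − 18)(272 − 4p_{FlexHub} + 2p_{IronWorks}).
∂π/∂p_{FlexHub} = 344 − 8p_{FlexHub} + 2p_{IronWorks} = 0 ⇒ p_{FlexHub} = 43 + 0.25p_{IronWorks}.
At p_{IronWorks} = 94: p_{FlexHub} = 43 + 0.25·94 = 66.5.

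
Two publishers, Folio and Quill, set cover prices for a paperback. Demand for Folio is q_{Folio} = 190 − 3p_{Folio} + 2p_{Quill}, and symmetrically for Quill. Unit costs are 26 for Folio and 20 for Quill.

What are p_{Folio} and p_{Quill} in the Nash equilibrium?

Folio's profit: π = (p_{Folio} − 26)(190 − 3p_{Folio} + 2p_{Quill}).
∂π/∂p_{Folio} = 268 − 6p_{Folio} + 2p_{Quill} = 0 ⇒ p_{Folio} = 134/3 + (1/3)p_{Quill}.
Similarly p_{Quill} = 125/3 + (1/3)p_{Folio}.
Plugging p_{Quill} into Folio's best response: p_{Folio} = 134/3 + (1/3)(125/3 + (1/3)p_{Folio}) ⇒ (8/9)p_{Folio} = 527/9, so p_{Folio} = 65.875.
Then p_{Quill} = 125/3 + (1/3)·65.875 = 63.625.

65.875, 63.625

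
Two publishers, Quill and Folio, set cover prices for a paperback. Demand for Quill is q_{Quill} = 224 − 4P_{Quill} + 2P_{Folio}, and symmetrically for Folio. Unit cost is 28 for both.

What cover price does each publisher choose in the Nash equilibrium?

56

Quill's profit: π = (P_{Quill} − 28)(224 − 4P_{Quill} + 2P_{Folio}).
∂π/∂P_{Quill} = 336 − 8P_{Quill} + 2P_{Folio} = 0 ⇒ P_{Quill} = 42 + 0.25P_{Folio}.
By symmetry P_{Folio} = P_{Quill}; substituting into the reaction function, 0.75P_{Quill} = 42 and P_{Quill} = 56.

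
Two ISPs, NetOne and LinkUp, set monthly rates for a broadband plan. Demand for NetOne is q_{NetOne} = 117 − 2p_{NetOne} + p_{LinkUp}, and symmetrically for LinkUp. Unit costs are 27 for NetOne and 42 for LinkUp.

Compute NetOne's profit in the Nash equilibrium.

2048

NetOne's profit: π = (p_{NetOne} − 27)(117 − 2p_{NetOne} + p_{LinkUp}).
∂π/∂p_{NetOne} = 171 − 4p_{NetOne} + p_{LinkUp} = 0 ⇒ p_{NetOne} = 42.75 + 0.25p_{LinkUp}.
Similarly p_{LinkUp} = 50.25 + 0.25p_{NetOne}.
Plugging p_{LinkUp} into NetOne's best response: p_{NetOne} = 42.75 + 0.25(50.25 + 0.25p_{NetOne}) ⇒ 0.9375p_{NetOne} = 55.3125, so p_{NetOne} = 59.
Then p_{LinkUp} = 50.25 + 0.25·59 = 65.
q_{NetOne} = 117 − 2·59 + 65 = 64.
Profit = (59 − 27)·64 = 2048.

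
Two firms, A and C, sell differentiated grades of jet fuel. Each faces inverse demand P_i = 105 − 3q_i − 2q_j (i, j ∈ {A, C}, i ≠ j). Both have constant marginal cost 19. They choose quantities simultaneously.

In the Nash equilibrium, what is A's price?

51.25

Firm A's profit: π = q_A(105 − 3q_A − 2q_C) − 19q_A.
∂π/∂q_A = 86 − 6q_A − 2q_C = 0 ⇒ q_A = 43/3 − (1/3)q_C.
Setting q_A = q_C in the reaction function: q_A = 43/3 − (1/3)q_A, so q_A = (43/3) / (4/3) = 10.75.
P_A = 105 − 3·10.75 − 2·10.75 = 51.25.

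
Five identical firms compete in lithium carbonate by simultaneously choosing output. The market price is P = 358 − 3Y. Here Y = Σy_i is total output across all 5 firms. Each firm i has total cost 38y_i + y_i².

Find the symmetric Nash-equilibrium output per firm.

A representative firm's profit is π_i = y_i(358 − 3Y) − 38y_i − y_i², with Y = y_i + Σ_{j≠i} y_j.
First-order condition: 320 − 8y_i − 3Σ_{j≠i} y_j = 0.
With identical firms, set every y_j = y: then 320 − 8y − 12y = 0, i.e. y = 320/20 = 16.

16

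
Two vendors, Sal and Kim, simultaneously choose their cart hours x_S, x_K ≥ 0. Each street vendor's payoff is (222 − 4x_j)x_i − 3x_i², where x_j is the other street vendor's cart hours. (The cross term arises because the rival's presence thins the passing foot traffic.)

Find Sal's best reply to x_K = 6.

Sal's payoff is (222 − 4x_K)x_S − 3x_S².
∂π/∂x_S = 222 − 4x_K − 6x_S = 0, so x_S = 37 − (2/3)x_K.
At x_K = 6: x_S = 37 − (2/3)·6 = 33.

33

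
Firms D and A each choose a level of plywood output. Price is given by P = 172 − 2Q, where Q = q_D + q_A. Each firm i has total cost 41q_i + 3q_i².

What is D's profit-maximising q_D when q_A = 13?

Firm D's profit: π = q_D(172 − 2(q_D + q_A)) − 41q_D − 3q_D².
∂π/∂q_D = 131 − 10q_D − 2q_A = 0, so q_D = 13.1 − 0.2q_A.
At q_A = 13: q_D = 13.1 − 0.2·13 = 10.5.

10.5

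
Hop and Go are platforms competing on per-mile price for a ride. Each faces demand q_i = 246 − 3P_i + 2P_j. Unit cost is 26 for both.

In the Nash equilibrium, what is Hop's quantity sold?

165

Hop's profit: π = (P_{Hop} − 26)(246 − 3P_{Hop} + 2P_{Go}).
∂π/∂P_{Hop} = 324 − 6P_{Hop} + 2P_{Go} = 0 ⇒ P_{Hop} = 54 + (1/3)P_{Go}.
The game is symmetric, so in equilibrium P_{Go} = P_{Hop}: the reaction function gives (2/3)P_{Hop} = 54, hence P_{Hop} = 81.
q_{Hop} = 246 − 3·81 + 2·81 = 165.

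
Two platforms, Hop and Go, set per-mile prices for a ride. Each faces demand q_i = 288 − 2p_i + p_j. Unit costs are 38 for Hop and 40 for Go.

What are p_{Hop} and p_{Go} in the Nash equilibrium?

121.6, 122.4

Hop's profit: π = (p_{Hop} − 38)(288 − 2p_{Hop} + p_{Go}).
∂π/∂p_{Hop} = 364 − 4p_{Hop} + p_{Go} = 0 ⇒ p_{Hop} = 91 + 0.25p_{Go}.
Similarly p_{Go} = 92 + 0.25p_{Hop}.
Substituting the second reaction function into the first: p_{Hop} = 91 + 0.25(92 + 0.25p_{Hop}), which gives 0.9375p_{Hop} = 114 ⇒ p_{Hop} = 121.6.
Then p_{Go} = 92 + 0.25·121.6 = 122.4.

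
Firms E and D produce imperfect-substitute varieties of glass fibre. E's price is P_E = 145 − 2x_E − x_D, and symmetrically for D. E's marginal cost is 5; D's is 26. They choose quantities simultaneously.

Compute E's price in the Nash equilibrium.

63.8

Firm E's profit: π = x_E(145 − 2x_E − x_D) − 5x_E.
∂π/∂x_E = 140 − 4x_E − x_D = 0 ⇒ x_E = 35 − 0.25x_D.
Similarly x_D = 29.75 − 0.25x_E.
Plugging x_D into E's best response: x_E = 35 − 0.25(29.75 − 0.25x_E) ⇒ 0.9375x_E = 27.5625, so x_E = 29.4.
Then x_D = 29.75 − 0.25·29.4 = 22.4.
P_E = 145 − 2·29.4 − 22.4 = 63.8.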